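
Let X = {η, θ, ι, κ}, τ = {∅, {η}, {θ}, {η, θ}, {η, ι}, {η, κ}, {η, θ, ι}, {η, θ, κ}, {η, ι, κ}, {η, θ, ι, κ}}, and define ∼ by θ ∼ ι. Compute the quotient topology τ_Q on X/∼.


X/∼ = {[η], [θ=ι], [κ]}; |τ_Q| = 5.

Equivalence classes: [η], [θ=ι], [κ].
Quotient map π: X → X/∼ sends η ↦ [η], θ ↦ [θ=ι], ι ↦ [θ=ι], κ ↦ [κ].
For each subset V ⊆ X/∼, compute π^{-1}(V) ⊆ X and check whether π^{-1}(V) ∈ τ. V is open in τ_Q iff π^{-1}(V) ∈ τ.
  V = {}: π^{-1}(V) = ∅ ∈ τ ✓.
  V = {[η]}: π^{-1}(V) = {η} ∈ τ ✓.
  V = {[θ=ι]}: π^{-1}(V) = {θ, ι} ∉ τ ✗.
  V = {[η], [θ=ι]}: π^{-1}(V) = {η, θ, ι} ∈ τ ✓.
  V = {[κ]}: π^{-1}(V) = {κ} ∉ τ ✗.
  V = {[η], [κ]}: π^{-1}(V) = {η, κ} ∈ τ ✓.
  V = {[θ=ι], [κ]}: π^{-1}(V) = {θ, ι, κ} ∉ τ ✗.
  V = {[η], [θ=ι], [κ]}: π^{-1}(V) = {η, θ, ι, κ} ∈ τ ✓.
Open sets in the quotient: τ_Q = {{}, {[η]}, {[η], [θ=ι]}, {[η], [κ]}, {[η], [θ=ι], [κ]}} (5 elements).


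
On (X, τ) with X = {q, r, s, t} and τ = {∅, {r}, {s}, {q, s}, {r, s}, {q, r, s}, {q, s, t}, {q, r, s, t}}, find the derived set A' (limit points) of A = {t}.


A' = ∅

For each x ∈ X, list the open sets U ∈ τ with x ∈ U, then check whether U ∩ (A ∖ {x}) ≠ ∅ for every such U.
  x = q: open {q, s} ∋ x has {q, s} ∩ (A ∖ {q}) = ∅, so x is NOT a limit point.
  x = r: open {r} ∋ x has {r} ∩ (A ∖ {r}) = ∅, so x is NOT a limit point.
  x = s: open {s} ∋ x has {s} ∩ (A ∖ {s}) = ∅, so x is NOT a limit point.
  x = t: open {q, s, t} ∋ x has {q, s, t} ∩ (A ∖ {t}) = ∅, so x is NOT a limit point.
Collecting: A' = ∅.


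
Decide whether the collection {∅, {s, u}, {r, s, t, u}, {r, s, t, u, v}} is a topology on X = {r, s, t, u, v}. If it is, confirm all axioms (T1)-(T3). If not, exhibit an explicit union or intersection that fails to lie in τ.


τ IS a topology on X.

Axiom (T1): ∅ ∈ τ? Yes; X ∈ τ? Yes.
Axiom (T2/T3): check pairwise unions and intersections of members of τ.
All pairwise intersections and unions checked — each lies in τ. Therefore τ satisfies (T1), (T2), (T3): it IS a topology on X.


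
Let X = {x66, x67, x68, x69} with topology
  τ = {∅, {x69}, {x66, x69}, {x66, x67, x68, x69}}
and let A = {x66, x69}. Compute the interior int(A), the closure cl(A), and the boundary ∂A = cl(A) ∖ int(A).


int(A) = {x66, x69}, cl(A) = {x66, x67, x68, x69}, ∂A = {x67, x68}.

Closed sets in (X, τ) are complements of opens:
  closed(X, τ) = {∅, {x67, x68}, {x66, x67, x68}, {x66, x67, x68, x69}}.
int(A) = ⋃ {U ∈ τ : U ⊆ A}. Opens contained in A: ∅, {x69}, {x66, x69}.
Taking the union of these: int(A) = {x66, x69}.
cl(A) = ⋂ {C closed : A ⊆ C}. Closed sets containing A: {x66, x67, x68, x69}.
Intersecting these: cl(A) = {x66, x67, x68, x69}.
∂A = cl(A) ∖ int(A) = {x66, x67, x68, x69} ∖ {x66, x69} = {x67, x68}.


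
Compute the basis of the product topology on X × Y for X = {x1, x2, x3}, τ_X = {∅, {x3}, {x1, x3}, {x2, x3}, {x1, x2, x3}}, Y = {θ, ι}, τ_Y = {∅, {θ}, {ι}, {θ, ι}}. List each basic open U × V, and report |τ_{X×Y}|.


Basis B = {∅ × ∅, {x3} × {θ}, {x3} × {ι}, {x1, x3} × {θ}, {x1, x3} × {ι}, {x2, x3} × {θ}, {x2, x3} × {ι}, {x3} × {θ, ι}, {x1, x2, x3} × {θ}, {x1, x2, x3} × {ι}, {x1, x3} × {θ, ι}, {x2, x3} × {θ, ι}, {x1, x2, x3} × {θ, ι}}; |τ_{X×Y}| = 25.

Enumerate products U × V with U ∈ τ_X, V ∈ τ_Y (deduplicated):
  ∅ × ∅ = {} (∅)
  {x3} × {θ} = {(x3,θ)}
  {x3} × {ι} = {(x3,ι)}
  {x1, x3} × {θ} = {(x1,θ), (x3,θ)}
  {x1, x3} × {ι} = {(x1,ι), (x3,ι)}
  {x2, x3} × {θ} = {(x2,θ), (x3,θ)}
  {x2, x3} × {ι} = {(x2,ι), (x3,ι)}
  {x3} × {θ, ι} = {(x3,θ), (x3,ι)}
  {x1, x2, x3} × {θ} = {(x1,θ), (x2,θ), (x3,θ)}
  {x1, x2, x3} × {ι} = {(x1,ι), (x2,ι), (x3,ι)}
  {x1, x3} × {θ, ι} = {(x1,θ), (x1,ι), (x3,θ), (x3,ι)}
  {x2, x3} × {θ, ι} = {(x2,θ), (x2,ι), (x3,θ), (x3,ι)}
  {x1, x2, x3} × {θ, ι} = {(x1,θ), (x1,ι), (x2,θ), (x2,ι), (x3,θ), (x3,ι)}
These 13 distinct sets form the basis B.
Close under arbitrary unions to get τ_{X×Y}; counting gives |τ_{X×Y}| = 25.


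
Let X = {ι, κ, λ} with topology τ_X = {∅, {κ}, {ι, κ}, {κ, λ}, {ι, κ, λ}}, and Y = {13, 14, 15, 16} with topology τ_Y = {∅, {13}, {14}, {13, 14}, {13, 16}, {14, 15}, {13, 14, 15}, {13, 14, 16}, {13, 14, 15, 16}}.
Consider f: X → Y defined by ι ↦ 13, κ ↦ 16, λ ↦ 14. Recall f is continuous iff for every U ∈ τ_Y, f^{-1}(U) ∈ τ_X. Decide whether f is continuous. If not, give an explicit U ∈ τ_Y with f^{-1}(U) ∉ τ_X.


f is NOT continuous.

Compute f^{-1}(U) for each U ∈ τ_Y:
  U = ∅: f^{-1}(U) = ∅ ∈ τ_X ✓.
  U = {13}: f^{-1}(U) = {ι} ∉ τ_X ✗.
  U = {14}: f^{-1}(U) = {λ} ∉ τ_X ✗.
  U = {13, 14}: f^{-1}(U) = {ι, λ} ∉ τ_X ✗.
  U = {13, 16}: f^{-1}(U) = {ι, κ} ∈ τ_X ✓.
  U = {14, 15}: f^{-1}(U) = {λ} ∉ τ_X ✗.
  U = {13, 14, 15}: f^{-1}(U) = {ι, λ} ∉ τ_X ✗.
  U = {13, 14, 16}: f^{-1}(U) = {ι, κ, λ} ∈ τ_X ✓.
  U = {13, 14, 15, 16}: f^{-1}(U) = {ι, κ, λ} ∈ τ_X ✓.
Found U = {13} with f^{-1}(U) = {ι} not in τ_X. Therefore f is NOT continuous.


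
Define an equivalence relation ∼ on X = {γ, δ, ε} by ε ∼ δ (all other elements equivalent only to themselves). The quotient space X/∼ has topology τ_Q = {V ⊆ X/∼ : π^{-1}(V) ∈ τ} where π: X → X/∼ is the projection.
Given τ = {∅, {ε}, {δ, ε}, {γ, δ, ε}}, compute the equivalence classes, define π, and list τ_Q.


X/∼ = {[γ], [δ=ε]}; |τ_Q| = 3.

Equivalence classes: [γ], [δ=ε].
Quotient map π: X → X/∼ sends γ ↦ [γ], δ ↦ [δ=ε], ε ↦ [δ=ε].
For each subset V ⊆ X/∼, compute π^{-1}(V) ⊆ X and check whether π^{-1}(V) ∈ τ. V is open in τ_Q iff π^{-1}(V) ∈ τ.
  V = {}: π^{-1}(V) = ∅ ∈ τ ✓.
  V = {[γ]}: π^{-1}(V) = {γ} ∉ τ ✗.
  V = {[δ=ε]}: π^{-1}(V) = {δ, ε} ∈ τ ✓.
  V = {[γ], [δ=ε]}: π^{-1}(V) = {γ, δ, ε} ∈ τ ✓.
Open sets in the quotient: τ_Q = {{}, {[δ=ε]}, {[γ], [δ=ε]}} (3 elements).


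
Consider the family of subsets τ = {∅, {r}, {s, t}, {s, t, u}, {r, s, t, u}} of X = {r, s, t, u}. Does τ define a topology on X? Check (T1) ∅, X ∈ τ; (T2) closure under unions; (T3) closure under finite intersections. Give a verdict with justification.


τ is NOT a topology on X.

Axiom (T1): ∅ ∈ τ? Yes; X ∈ τ? Yes.
Axiom (T2/T3): check pairwise unions and intersections of members of τ.
Counterexample for (T2): {r} ∪ {s, t} = {r, s, t} ∉ τ. Therefore τ is NOT a topology.


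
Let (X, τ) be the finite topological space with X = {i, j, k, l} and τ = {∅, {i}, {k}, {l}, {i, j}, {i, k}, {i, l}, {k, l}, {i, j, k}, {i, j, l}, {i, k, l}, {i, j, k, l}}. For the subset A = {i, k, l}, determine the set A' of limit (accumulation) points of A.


A' = {j}

For each x ∈ X, list the open sets U ∈ τ with x ∈ U, then check whether U ∩ (A ∖ {x}) ≠ ∅ for every such U.
  x = i: open {i} ∋ x has {i} ∩ (A ∖ {i}) = ∅, so x is NOT a limit point.
  x = j: opens ∋ x are {i, j}, {i, j, k}, {i, j, l}, {i, j, k, l}; each meets A ∖ {j}, so x IS a limit point.
  x = k: open {k} ∋ x has {k} ∩ (A ∖ {k}) = ∅, so x is NOT a limit point.
  x = l: open {l} ∋ x has {l} ∩ (A ∖ {l}) = ∅, so x is NOT a limit point.
Collecting: A' = {j}.


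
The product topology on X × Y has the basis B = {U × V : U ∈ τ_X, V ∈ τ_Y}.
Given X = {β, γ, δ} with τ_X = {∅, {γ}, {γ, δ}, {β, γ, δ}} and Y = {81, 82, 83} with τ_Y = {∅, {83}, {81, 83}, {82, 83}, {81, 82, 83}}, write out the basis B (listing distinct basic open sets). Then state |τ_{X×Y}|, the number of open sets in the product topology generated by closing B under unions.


Basis B = {∅ × ∅, {γ} × {83}, {γ} × {81, 83}, {γ} × {82, 83}, {γ, δ} × {83}, {β, γ, δ} × {83}, {γ} × {81, 82, 83}, {γ, δ} × {81, 83}, {γ, δ} × {82, 83}, {β, γ, δ} × {81, 83}, {β, γ, δ} × {82, 83}, {γ, δ} × {81, 82, 83}, {β, γ, δ} × {81, 82, 83}}; |τ_{X×Y}| = 30.

Enumerate products U × V with U ∈ τ_X, V ∈ τ_Y (deduplicated):
  ∅ × ∅ = {} (∅)
  {γ} × {83} = {(γ,83)}
  {γ} × {81, 83} = {(γ,81), (γ,83)}
  {γ} × {82, 83} = {(γ,82), (γ,83)}
  {γ, δ} × {83} = {(γ,83), (δ,83)}
  {β, γ, δ} × {83} = {(β,83), (γ,83), (δ,83)}
  {γ} × {81, 82, 83} = {(γ,81), (γ,82), (γ,83)}
  {γ, δ} × {81, 83} = {(γ,81), (γ,83), (δ,81), (δ,83)}
  {γ, δ} × {82, 83} = {(γ,82), (γ,83), (δ,82), (δ,83)}
  {β, γ, δ} × {81, 83} = {(β,81), (β,83), (γ,81), (γ,83), (δ,81), (δ,83)}
  {β, γ, δ} × {82, 83} = {(β,82), (β,83), (γ,82), (γ,83), (δ,82), (δ,83)}
  {γ, δ} × {81, 82, 83} = {(γ,81), (γ,82), (γ,83), (δ,81), (δ,82), (δ,83)}
  {β, γ, δ} × {81, 82, 83} = {(β,81), (β,82), (β,83), (γ,81), (γ,82), (γ,83), (δ,81), (δ,82), (δ,83)}
These 13 distinct sets form the basis B.
Close under arbitrary unions to get τ_{X×Y}; counting gives |τ_{X×Y}| = 30.


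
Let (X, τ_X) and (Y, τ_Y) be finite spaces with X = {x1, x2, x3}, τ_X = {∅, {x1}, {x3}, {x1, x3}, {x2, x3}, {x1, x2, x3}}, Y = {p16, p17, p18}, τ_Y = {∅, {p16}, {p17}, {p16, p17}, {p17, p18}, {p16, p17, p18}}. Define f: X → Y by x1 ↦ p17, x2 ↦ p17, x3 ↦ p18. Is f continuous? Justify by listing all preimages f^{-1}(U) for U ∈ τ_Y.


f is NOT continuous.

Compute f^{-1}(U) for each U ∈ τ_Y:
  U = ∅: f^{-1}(U) = ∅ ∈ τ_X ✓.
  U = {p16}: f^{-1}(U) = ∅ ∈ τ_X ✓.
  U = {p17}: f^{-1}(U) = {x1, x2} ∉ τ_X ✗.
  U = {p16, p17}: f^{-1}(U) = {x1, x2} ∉ τ_X ✗.
  U = {p17, p18}: f^{-1}(U) = {x1, x2, x3} ∈ τ_X ✓.
  U = {p16, p17, p18}: f^{-1}(U) = {x1, x2, x3} ∈ τ_X ✓.
Found U = {p17} with f^{-1}(U) = {x1, x2} not in τ_X. Therefore f is NOT continuous.


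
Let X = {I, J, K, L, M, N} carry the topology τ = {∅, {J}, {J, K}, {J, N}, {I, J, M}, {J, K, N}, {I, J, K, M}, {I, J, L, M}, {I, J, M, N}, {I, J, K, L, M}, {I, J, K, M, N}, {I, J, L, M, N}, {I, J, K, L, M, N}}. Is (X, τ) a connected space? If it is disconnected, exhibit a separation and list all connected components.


(X, τ) is connected.

Find clopen sets (U ∈ τ with X ∖ U ∈ τ):
  U = ∅, X ∖ U = {I, J, K, L, M, N} — both open, so U is clopen.
  U = {I, J, K, L, M, N}, X ∖ U = ∅ — both open, so U is clopen.
Only trivial clopens (∅ and X) exist, so (X, τ) is connected.
Compute connected components by grouping points that agree on all clopens:
  component: {I, J, K, L, M, N}


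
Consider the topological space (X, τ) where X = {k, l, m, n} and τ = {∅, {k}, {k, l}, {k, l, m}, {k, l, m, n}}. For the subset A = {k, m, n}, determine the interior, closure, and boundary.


int(A) = {k}, cl(A) = {k, l, m, n}, ∂A = {l, m, n}.

Closed sets in (X, τ) are complements of opens:
  closed(X, τ) = {∅, {n}, {m, n}, {l, m, n}, {k, l, m, n}}.
int(A) = ⋃ {U ∈ τ : U ⊆ A}. Opens contained in A: ∅, {k}.
Taking the union of these: int(A) = {k}.
cl(A) = ⋂ {C closed : A ⊆ C}. Closed sets containing A: {k, l, m, n}.
Intersecting these: cl(A) = {k, l, m, n}.
∂A = cl(A) ∖ int(A) = {k, l, m, n} ∖ {k} = {l, m, n}.


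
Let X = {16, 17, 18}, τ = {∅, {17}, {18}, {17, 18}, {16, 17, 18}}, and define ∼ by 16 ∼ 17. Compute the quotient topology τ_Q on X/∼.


X/∼ = {[16=17], [18]}; |τ_Q| = 3.

Equivalence classes: [16=17], [18].
Quotient map π: X → X/∼ sends 16 ↦ [16=17], 17 ↦ [16=17], 18 ↦ [18].
For each subset V ⊆ X/∼, compute π^{-1}(V) ⊆ X and check whether π^{-1}(V) ∈ τ. V is open in τ_Q iff π^{-1}(V) ∈ τ.
  V = {}: π^{-1}(V) = ∅ ∈ τ ✓.
  V = {[16=17]}: π^{-1}(V) = {16, 17} ∉ τ ✗.
  V = {[18]}: π^{-1}(V) = {18} ∈ τ ✓.
  V = {[16=17], [18]}: π^{-1}(V) = {16, 17, 18} ∈ τ ✓.
Open sets in the quotient: τ_Q = {{}, {[18]}, {[16=17], [18]}} (3 elements).


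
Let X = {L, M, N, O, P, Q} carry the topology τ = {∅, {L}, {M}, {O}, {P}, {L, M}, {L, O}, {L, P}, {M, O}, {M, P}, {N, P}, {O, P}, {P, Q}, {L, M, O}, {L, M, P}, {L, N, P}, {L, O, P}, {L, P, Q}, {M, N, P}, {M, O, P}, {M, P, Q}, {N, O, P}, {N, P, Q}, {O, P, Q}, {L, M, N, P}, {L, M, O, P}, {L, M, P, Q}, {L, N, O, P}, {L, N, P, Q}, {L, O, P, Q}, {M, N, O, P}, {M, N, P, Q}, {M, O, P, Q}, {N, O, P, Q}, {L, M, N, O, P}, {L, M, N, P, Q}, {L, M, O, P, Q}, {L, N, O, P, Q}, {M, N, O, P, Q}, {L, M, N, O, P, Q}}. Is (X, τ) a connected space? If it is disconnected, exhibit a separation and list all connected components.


(X, τ) is disconnected; components = [{L}, {M}, {O}, {N, P, Q}].

Find clopen sets (U ∈ τ with X ∖ U ∈ τ):
  U = ∅, X ∖ U = {L, M, N, O, P, Q} — both open, so U is clopen.
  U = {L}, X ∖ U = {M, N, O, P, Q} — both open, so U is clopen.
  U = {M}, X ∖ U = {L, N, O, P, Q} — both open, so U is clopen.
  U = {O}, X ∖ U = {L, M, N, P, Q} — both open, so U is clopen.
  U = {L, M}, X ∖ U = {N, O, P, Q} — both open, so U is clopen.
  U = {L, O}, X ∖ U = {M, N, P, Q} — both open, so U is clopen.
  U = {M, O}, X ∖ U = {L, N, P, Q} — both open, so U is clopen.
  U = {L, M, O}, X ∖ U = {N, P, Q} — both open, so U is clopen.
  U = {N, P, Q}, X ∖ U = {L, M, O} — both open, so U is clopen.
  U = {L, N, P, Q}, X ∖ U = {M, O} — both open, so U is clopen.
  U = {M, N, P, Q}, X ∖ U = {L, O} — both open, so U is clopen.
  U = {N, O, P, Q}, X ∖ U = {L, M} — both open, so U is clopen.
  U = {L, M, N, P, Q}, X ∖ U = {O} — both open, so U is clopen.
  U = {L, N, O, P, Q}, X ∖ U = {M} — both open, so U is clopen.
  U = {M, N, O, P, Q}, X ∖ U = {L} — both open, so U is clopen.
  U = {L, M, N, O, P, Q}, X ∖ U = ∅ — both open, so U is clopen.
Nontrivial clopen(s) exist: e.g. {N, P, Q}. So (X, τ) is disconnected.
Compute connected components by grouping points that agree on all clopens:
  component: {L}
  component: {M}
  component: {O}
  component: {N, P, Q}


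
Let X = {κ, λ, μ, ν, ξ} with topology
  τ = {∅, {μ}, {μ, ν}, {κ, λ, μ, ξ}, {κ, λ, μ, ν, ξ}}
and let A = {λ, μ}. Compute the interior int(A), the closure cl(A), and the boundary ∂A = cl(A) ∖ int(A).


int(A) = {μ}, cl(A) = {κ, λ, μ, ν, ξ}, ∂A = {κ, λ, ν, ξ}.

Closed sets in (X, τ) are complements of opens:
  closed(X, τ) = {∅, {ν}, {κ, λ, ξ}, {κ, λ, ν, ξ}, {κ, λ, μ, ν, ξ}}.
int(A) = ⋃ {U ∈ τ : U ⊆ A}. Opens contained in A: ∅, {μ}.
Taking the union of these: int(A) = {μ}.
cl(A) = ⋂ {C closed : A ⊆ C}. Closed sets containing A: {κ, λ, μ, ν, ξ}.
Intersecting these: cl(A) = {κ, λ, μ, ν, ξ}.
∂A = cl(A) ∖ int(A) = {κ, λ, μ, ν, ξ} ∖ {μ} = {κ, λ, ν, ξ}.


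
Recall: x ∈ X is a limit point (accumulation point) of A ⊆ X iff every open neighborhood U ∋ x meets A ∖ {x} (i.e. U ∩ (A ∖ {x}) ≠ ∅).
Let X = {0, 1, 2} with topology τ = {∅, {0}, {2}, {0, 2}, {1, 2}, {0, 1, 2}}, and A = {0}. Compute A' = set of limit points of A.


A' = ∅

For each x ∈ X, list the open sets U ∈ τ with x ∈ U, then check whether U ∩ (A ∖ {x}) ≠ ∅ for every such U.
  x = 0: open {0} ∋ x has {0} ∩ (A ∖ {0}) = ∅, so x is NOT a limit point.
  x = 1: open {1, 2} ∋ x has {1, 2} ∩ (A ∖ {1}) = ∅, so x is NOT a limit point.
  x = 2: open {2} ∋ x has {2} ∩ (A ∖ {2}) = ∅, so x is NOT a limit point.
Collecting: A' = ∅.


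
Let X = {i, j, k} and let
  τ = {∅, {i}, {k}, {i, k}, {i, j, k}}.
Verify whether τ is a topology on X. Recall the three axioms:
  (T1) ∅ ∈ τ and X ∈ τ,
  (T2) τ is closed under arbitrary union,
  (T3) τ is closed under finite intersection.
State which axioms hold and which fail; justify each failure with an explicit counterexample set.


τ IS a topology on X.

Axiom (T1): ∅ ∈ τ? Yes; X ∈ τ? Yes.
Axiom (T2/T3): check pairwise unions and intersections of members of τ.
All pairwise intersections and unions checked — each lies in τ. Therefore τ satisfies (T1), (T2), (T3): it IS a topology on X.


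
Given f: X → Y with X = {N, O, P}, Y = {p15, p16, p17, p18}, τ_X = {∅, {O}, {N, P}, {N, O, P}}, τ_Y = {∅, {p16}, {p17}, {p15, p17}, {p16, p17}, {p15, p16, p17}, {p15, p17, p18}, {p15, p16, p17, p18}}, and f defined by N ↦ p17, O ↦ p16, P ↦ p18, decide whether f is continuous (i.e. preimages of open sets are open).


f is NOT continuous.

Compute f^{-1}(U) for each U ∈ τ_Y:
  U = ∅: f^{-1}(U) = ∅ ∈ τ_X ✓.
  U = {p16}: f^{-1}(U) = {O} ∈ τ_X ✓.
  U = {p17}: f^{-1}(U) = {N} ∉ τ_X ✗.
  U = {p15, p17}: f^{-1}(U) = {N} ∉ τ_X ✗.
  U = {p16, p17}: f^{-1}(U) = {N, O} ∉ τ_X ✗.
  U = {p15, p16, p17}: f^{-1}(U) = {N, O} ∉ τ_X ✗.
  U = {p15, p17, p18}: f^{-1}(U) = {N, P} ∈ τ_X ✓.
  U = {p15, p16, p17, p18}: f^{-1}(U) = {N, O, P} ∈ τ_X ✓.
Found U = {p17} with f^{-1}(U) = {N} not in τ_X. Therefore f is NOT continuous.


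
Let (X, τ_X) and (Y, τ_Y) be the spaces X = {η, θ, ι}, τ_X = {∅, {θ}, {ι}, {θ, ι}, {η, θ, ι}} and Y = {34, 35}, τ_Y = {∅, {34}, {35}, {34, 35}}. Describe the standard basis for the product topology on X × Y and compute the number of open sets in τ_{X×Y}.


Basis B = {∅ × ∅, {θ} × {34}, {θ} × {35}, {ι} × {34}, {ι} × {35}, {θ} × {34, 35}, {θ, ι} × {34}, {θ, ι} × {35}, {ι} × {34, 35}, {η, θ, ι} × {34}, {η, θ, ι} × {35}, {θ, ι} × {34, 35}, {η, θ, ι} × {34, 35}}; |τ_{X×Y}| = 25.

Enumerate products U × V with U ∈ τ_X, V ∈ τ_Y (deduplicated):
  ∅ × ∅ = {} (∅)
  {θ} × {34} = {(θ,34)}
  {θ} × {35} = {(θ,35)}
  {ι} × {34} = {(ι,34)}
  {ι} × {35} = {(ι,35)}
  {θ} × {34, 35} = {(θ,34), (θ,35)}
  {θ, ι} × {34} = {(θ,34), (ι,34)}
  {θ, ι} × {35} = {(θ,35), (ι,35)}
  {ι} × {34, 35} = {(ι,34), (ι,35)}
  {η, θ, ι} × {34} = {(η,34), (θ,34), (ι,34)}
  {η, θ, ι} × {35} = {(η,35), (θ,35), (ι,35)}
  {θ, ι} × {34, 35} = {(θ,34), (θ,35), (ι,34), (ι,35)}
  {η, θ, ι} × {34, 35} = {(η,34), (η,35), (θ,34), (θ,35), (ι,34), (ι,35)}
These 13 distinct sets form the basis B.
Close under arbitrary unions to get τ_{X×Y}; counting gives |τ_{X×Y}| = 25.


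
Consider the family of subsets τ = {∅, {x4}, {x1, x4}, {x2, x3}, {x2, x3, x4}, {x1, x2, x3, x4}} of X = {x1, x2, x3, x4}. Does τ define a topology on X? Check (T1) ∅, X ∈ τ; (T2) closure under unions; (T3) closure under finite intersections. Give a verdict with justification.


τ IS a topology on X.

Axiom (T1): ∅ ∈ τ? Yes; X ∈ τ? Yes.
Axiom (T2/T3): check pairwise unions and intersections of members of τ.
All pairwise intersections and unions checked — each lies in τ. Therefore τ satisfies (T1), (T2), (T3): it IS a topology on X.


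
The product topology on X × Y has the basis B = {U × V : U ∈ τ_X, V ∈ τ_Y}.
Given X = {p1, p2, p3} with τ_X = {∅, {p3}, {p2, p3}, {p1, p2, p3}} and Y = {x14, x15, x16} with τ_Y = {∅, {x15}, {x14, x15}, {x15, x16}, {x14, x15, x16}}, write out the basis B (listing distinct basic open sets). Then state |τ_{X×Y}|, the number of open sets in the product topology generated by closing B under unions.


Basis B = {∅ × ∅, {p3} × {x15}, {p2, p3} × {x15}, {p3} × {x14, x15}, {p3} × {x15, x16}, {p1, p2, p3} × {x15}, {p3} × {x14, x15, x16}, {p2, p3} × {x14, x15}, {p2, p3} × {x15, x16}, {p1, p2, p3} × {x14, x15}, {p1, p2, p3} × {x15, x16}, {p2, p3} × {x14, x15, x16}, {p1, p2, p3} × {x14, x15, x16}}; |τ_{X×Y}| = 30.

Enumerate products U × V with U ∈ τ_X, V ∈ τ_Y (deduplicated):
  ∅ × ∅ = {} (∅)
  {p3} × {x15} = {(p3,x15)}
  {p2, p3} × {x15} = {(p2,x15), (p3,x15)}
  {p3} × {x14, x15} = {(p3,x14), (p3,x15)}
  {p3} × {x15, x16} = {(p3,x15), (p3,x16)}
  {p1, p2, p3} × {x15} = {(p1,x15), (p2,x15), (p3,x15)}
  {p3} × {x14, x15, x16} = {(p3,x14), (p3,x15), (p3,x16)}
  {p2, p3} × {x14, x15} = {(p2,x14), (p2,x15), (p3,x14), (p3,x15)}
  {p2, p3} × {x15, x16} = {(p2,x15), (p2,x16), (p3,x15), (p3,x16)}
  {p1, p2, p3} × {x14, x15} = {(p1,x14), (p1,x15), (p2,x14), (p2,x15), (p3,x14), (p3,x15)}
  {p1, p2, p3} × {x15, x16} = {(p1,x15), (p1,x16), (p2,x15), (p2,x16), (p3,x15), (p3,x16)}
  {p2, p3} × {x14, x15, x16} = {(p2,x14), (p2,x15), (p2,x16), (p3,x14), (p3,x15), (p3,x16)}
  {p1, p2, p3} × {x14, x15, x16} = {(p1,x14), (p1,x15), (p1,x16), (p2,x14), (p2,x15), (p2,x16), (p3,x14), (p3,x15), (p3,x16)}
These 13 distinct sets form the basis B.
Close under arbitrary unions to get τ_{X×Y}; counting gives |τ_{X×Y}| = 30.


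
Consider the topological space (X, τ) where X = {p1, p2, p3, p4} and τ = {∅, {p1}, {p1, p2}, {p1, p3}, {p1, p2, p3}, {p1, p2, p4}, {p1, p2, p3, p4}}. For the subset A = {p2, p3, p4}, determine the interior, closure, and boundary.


int(A) = ∅, cl(A) = {p2, p3, p4}, ∂A = {p2, p3, p4}.

Closed sets in (X, τ) are complements of opens:
  closed(X, τ) = {∅, {p3}, {p4}, {p2, p4}, {p3, p4}, {p2, p3, p4}, {p1, p2, p3, p4}}.
int(A) = ⋃ {U ∈ τ : U ⊆ A}. Opens contained in A: ∅.
Taking the union of these: int(A) = ∅.
cl(A) = ⋂ {C closed : A ⊆ C}. Closed sets containing A: {p2, p3, p4}, {p1, p2, p3, p4}.
Intersecting these: cl(A) = {p2, p3, p4}.
∂A = cl(A) ∖ int(A) = {p2, p3, p4} ∖ ∅ = {p2, p3, p4}.


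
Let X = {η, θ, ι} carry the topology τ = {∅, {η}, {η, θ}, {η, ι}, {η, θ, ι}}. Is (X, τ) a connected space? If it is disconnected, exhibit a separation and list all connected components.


(X, τ) is connected.

Find clopen sets (U ∈ τ with X ∖ U ∈ τ):
  U = ∅, X ∖ U = {η, θ, ι} — both open, so U is clopen.
  U = {η, θ, ι}, X ∖ U = ∅ — both open, so U is clopen.
Only trivial clopens (∅ and X) exist, so (X, τ) is connected.
Compute connected components by grouping points that agree on all clopens:
  component: {η, θ, ι}


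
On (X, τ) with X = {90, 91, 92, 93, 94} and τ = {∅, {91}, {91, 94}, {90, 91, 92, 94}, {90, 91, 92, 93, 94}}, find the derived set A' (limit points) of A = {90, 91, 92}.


A' = {90, 92, 93, 94}

For each x ∈ X, list the open sets U ∈ τ with x ∈ U, then check whether U ∩ (A ∖ {x}) ≠ ∅ for every such U.
  x = 90: opens ∋ x are {90, 91, 92, 94}, {90, 91, 92, 93, 94}; each meets A ∖ {90}, so x IS a limit point.
  x = 91: open {91} ∋ x has {91} ∩ (A ∖ {91}) = ∅, so x is NOT a limit point.
  x = 92: opens ∋ x are {90, 91, 92, 94}, {90, 91, 92, 93, 94}; each meets A ∖ {92}, so x IS a limit point.
  x = 93: opens ∋ x are {90, 91, 92, 93, 94}; each meets A ∖ {93}, so x IS a limit point.
  x = 94: opens ∋ x are {91, 94}, {90, 91, 92, 94}, {90, 91, 92, 93, 94}; each meets A ∖ {94}, so x IS a limit point.
Collecting: A' = {90, 92, 93, 94}.


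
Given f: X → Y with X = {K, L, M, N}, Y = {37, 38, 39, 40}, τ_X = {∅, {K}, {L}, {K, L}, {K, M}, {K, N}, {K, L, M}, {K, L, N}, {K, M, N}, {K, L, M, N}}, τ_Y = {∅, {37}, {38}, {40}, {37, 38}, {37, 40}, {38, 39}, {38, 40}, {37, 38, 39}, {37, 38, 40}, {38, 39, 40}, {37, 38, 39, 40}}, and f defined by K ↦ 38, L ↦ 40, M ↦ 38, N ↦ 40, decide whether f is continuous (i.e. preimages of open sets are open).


f is NOT continuous.

Compute f^{-1}(U) for each U ∈ τ_Y:
  U = ∅: f^{-1}(U) = ∅ ∈ τ_X ✓.
  U = {37}: f^{-1}(U) = ∅ ∈ τ_X ✓.
  U = {38}: f^{-1}(U) = {K, M} ∈ τ_X ✓.
  U = {40}: f^{-1}(U) = {L, N} ∉ τ_X ✗.
  U = {37, 38}: f^{-1}(U) = {K, M} ∈ τ_X ✓.
  U = {37, 40}: f^{-1}(U) = {L, N} ∉ τ_X ✗.
  U = {38, 39}: f^{-1}(U) = {K, M} ∈ τ_X ✓.
  U = {38, 40}: f^{-1}(U) = {K, L, M, N} ∈ τ_X ✓.
  U = {37, 38, 39}: f^{-1}(U) = {K, M} ∈ τ_X ✓.
  U = {37, 38, 40}: f^{-1}(U) = {K, L, M, N} ∈ τ_X ✓.
  U = {38, 39, 40}: f^{-1}(U) = {K, L, M, N} ∈ τ_X ✓.
  U = {37, 38, 39, 40}: f^{-1}(U) = {K, L, M, N} ∈ τ_X ✓.
Found U = {40} with f^{-1}(U) = {L, N} not in τ_X. Therefore f is NOT continuous.


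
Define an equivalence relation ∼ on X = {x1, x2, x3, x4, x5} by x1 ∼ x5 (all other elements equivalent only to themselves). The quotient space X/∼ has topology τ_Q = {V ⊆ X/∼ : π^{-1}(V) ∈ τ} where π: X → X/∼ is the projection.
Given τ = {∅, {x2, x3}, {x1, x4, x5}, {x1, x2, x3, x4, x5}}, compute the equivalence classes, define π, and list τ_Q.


X/∼ = {[x1=x5], [x2], [x3], [x4]}; |τ_Q| = 4.

Equivalence classes: [x1=x5], [x2], [x3], [x4].
Quotient map π: X → X/∼ sends x1 ↦ [x1=x5], x2 ↦ [x2], x3 ↦ [x3], x4 ↦ [x4], x5 ↦ [x1=x5].
For each subset V ⊆ X/∼, compute π^{-1}(V) ⊆ X and check whether π^{-1}(V) ∈ τ. V is open in τ_Q iff π^{-1}(V) ∈ τ.
  V = {}: π^{-1}(V) = ∅ ∈ τ ✓.
  V = {[x1=x5]}: π^{-1}(V) = {x1, x5} ∉ τ ✗.
  V = {[x2]}: π^{-1}(V) = {x2} ∉ τ ✗.
  V = {[x1=x5], [x2]}: π^{-1}(V) = {x1, x2, x5} ∉ τ ✗.
  V = {[x3]}: π^{-1}(V) = {x3} ∉ τ ✗.
  V = {[x1=x5], [x3]}: π^{-1}(V) = {x1, x3, x5} ∉ τ ✗.
  V = {[x2], [x3]}: π^{-1}(V) = {x2, x3} ∈ τ ✓.
  V = {[x1=x5], [x2], [x3]}: π^{-1}(V) = {x1, x2, x3, x5} ∉ τ ✗.
  V = {[x4]}: π^{-1}(V) = {x4} ∉ τ ✗.
  V = {[x1=x5], [x4]}: π^{-1}(V) = {x1, x4, x5} ∈ τ ✓.
  V = {[x2], [x4]}: π^{-1}(V) = {x2, x4} ∉ τ ✗.
  V = {[x1=x5], [x2], [x4]}: π^{-1}(V) = {x1, x2, x4, x5} ∉ τ ✗.
  V = {[x3], [x4]}: π^{-1}(V) = {x3, x4} ∉ τ ✗.
  V = {[x1=x5], [x3], [x4]}: π^{-1}(V) = {x1, x3, x4, x5} ∉ τ ✗.
  V = {[x2], [x3], [x4]}: π^{-1}(V) = {x2, x3, x4} ∉ τ ✗.
  V = {[x1=x5], [x2], [x3], [x4]}: π^{-1}(V) = {x1, x2, x3, x4, x5} ∈ τ ✓.
Open sets in the quotient: τ_Q = {{}, {[x2], [x3]}, {[x1=x5], [x4]}, {[x1=x5], [x2], [x3], [x4]}} (4 elements).


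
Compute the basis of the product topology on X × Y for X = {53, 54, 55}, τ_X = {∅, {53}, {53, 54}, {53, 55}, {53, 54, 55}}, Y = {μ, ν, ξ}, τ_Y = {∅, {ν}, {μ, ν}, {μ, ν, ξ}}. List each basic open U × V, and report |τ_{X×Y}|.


Basis B = {∅ × ∅, {53} × {ν}, {53} × {μ, ν}, {53, 54} × {ν}, {53, 55} × {ν}, {53} × {μ, ν, ξ}, {53, 54, 55} × {ν}, {53, 54} × {μ, ν}, {53, 55} × {μ, ν}, {53, 54} × {μ, ν, ξ}, {53, 55} × {μ, ν, ξ}, {53, 54, 55} × {μ, ν}, {53, 54, 55} × {μ, ν, ξ}}; |τ_{X×Y}| = 30.

Enumerate products U × V with U ∈ τ_X, V ∈ τ_Y (deduplicated):
  ∅ × ∅ = {} (∅)
  {53} × {ν} = {(53,ν)}
  {53} × {μ, ν} = {(53,μ), (53,ν)}
  {53, 54} × {ν} = {(53,ν), (54,ν)}
  {53, 55} × {ν} = {(53,ν), (55,ν)}
  {53} × {μ, ν, ξ} = {(53,μ), (53,ν), (53,ξ)}
  {53, 54, 55} × {ν} = {(53,ν), (54,ν), (55,ν)}
  {53, 54} × {μ, ν} = {(53,μ), (53,ν), (54,μ), (54,ν)}
  {53, 55} × {μ, ν} = {(53,μ), (53,ν), (55,μ), (55,ν)}
  {53, 54} × {μ, ν, ξ} = {(53,μ), (53,ν), (53,ξ), (54,μ), (54,ν), (54,ξ)}
  {53, 55} × {μ, ν, ξ} = {(53,μ), (53,ν), (53,ξ), (55,μ), (55,ν), (55,ξ)}
  {53, 54, 55} × {μ, ν} = {(53,μ), (53,ν), (54,μ), (54,ν), (55,μ), (55,ν)}
  {53, 54, 55} × {μ, ν, ξ} = {(53,μ), (53,ν), (53,ξ), (54,μ), (54,ν), (54,ξ), (55,μ), (55,ν), (55,ξ)}
These 13 distinct sets form the basis B.
Close under arbitrary unions to get τ_{X×Y}; counting gives |τ_{X×Y}| = 30.


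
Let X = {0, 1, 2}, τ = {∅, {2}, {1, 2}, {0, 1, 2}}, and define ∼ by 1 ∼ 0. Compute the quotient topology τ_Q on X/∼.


X/∼ = {[0=1], [2]}; |τ_Q| = 3.

Equivalence classes: [0=1], [2].
Quotient map π: X → X/∼ sends 0 ↦ [0=1], 1 ↦ [0=1], 2 ↦ [2].
For each subset V ⊆ X/∼, compute π^{-1}(V) ⊆ X and check whether π^{-1}(V) ∈ τ. V is open in τ_Q iff π^{-1}(V) ∈ τ.
  V = {}: π^{-1}(V) = ∅ ∈ τ ✓.
  V = {[0=1]}: π^{-1}(V) = {0, 1} ∉ τ ✗.
  V = {[2]}: π^{-1}(V) = {2} ∈ τ ✓.
  V = {[0=1], [2]}: π^{-1}(V) = {0, 1, 2} ∈ τ ✓.
Open sets in the quotient: τ_Q = {{}, {[2]}, {[0=1], [2]}} (3 elements).


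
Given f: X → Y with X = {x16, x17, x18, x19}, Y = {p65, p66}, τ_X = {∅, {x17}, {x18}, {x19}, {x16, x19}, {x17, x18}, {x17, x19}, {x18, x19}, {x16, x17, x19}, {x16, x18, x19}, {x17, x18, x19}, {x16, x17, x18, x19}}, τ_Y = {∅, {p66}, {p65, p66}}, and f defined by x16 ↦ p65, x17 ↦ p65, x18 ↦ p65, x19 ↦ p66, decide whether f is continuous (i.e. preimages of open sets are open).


f IS continuous.

Compute f^{-1}(U) for each U ∈ τ_Y:
  U = ∅: f^{-1}(U) = ∅ ∈ τ_X ✓.
  U = {p66}: f^{-1}(U) = {x19} ∈ τ_X ✓.
  U = {p65, p66}: f^{-1}(U) = {x16, x17, x18, x19} ∈ τ_X ✓.
Every preimage lies in τ_X, so f IS continuous.


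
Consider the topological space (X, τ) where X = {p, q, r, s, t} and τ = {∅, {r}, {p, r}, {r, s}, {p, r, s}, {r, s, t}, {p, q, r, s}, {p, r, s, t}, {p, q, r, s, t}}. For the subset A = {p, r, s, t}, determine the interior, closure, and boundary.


int(A) = {p, r, s, t}, cl(A) = {p, q, r, s, t}, ∂A = {q}.

Closed sets in (X, τ) are complements of opens:
  closed(X, τ) = {∅, {q}, {t}, {p, q}, {q, t}, {p, q, t}, {q, s, t}, {p, q, s, t}, {p, q, r, s, t}}.
int(A) = ⋃ {U ∈ τ : U ⊆ A}. Opens contained in A: ∅, {r}, {p, r}, {r, s}, {p, r, s}, {r, s, t}, {p, r, s, t}.
Taking the union of these: int(A) = {p, r, s, t}.
cl(A) = ⋂ {C closed : A ⊆ C}. Closed sets containing A: {p, q, r, s, t}.
Intersecting these: cl(A) = {p, q, r, s, t}.
∂A = cl(A) ∖ int(A) = {p, q, r, s, t} ∖ {p, r, s, t} = {q}.


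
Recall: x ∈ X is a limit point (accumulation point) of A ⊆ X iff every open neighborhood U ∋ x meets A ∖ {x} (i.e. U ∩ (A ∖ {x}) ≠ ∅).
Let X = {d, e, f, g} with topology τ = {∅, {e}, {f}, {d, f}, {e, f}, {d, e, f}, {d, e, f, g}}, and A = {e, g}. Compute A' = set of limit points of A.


A' = {g}

For each x ∈ X, list the open sets U ∈ τ with x ∈ U, then check whether U ∩ (A ∖ {x}) ≠ ∅ for every such U.
  x = d: open {d, f} ∋ x has {d, f} ∩ (A ∖ {d}) = ∅, so x is NOT a limit point.
  x = e: open {e} ∋ x has {e} ∩ (A ∖ {e}) = ∅, so x is NOT a limit point.
  x = f: open {f} ∋ x has {f} ∩ (A ∖ {f}) = ∅, so x is NOT a limit point.
  x = g: opens ∋ x are {d, e, f, g}; each meets A ∖ {g}, so x IS a limit point.
Collecting: A' = {g}.


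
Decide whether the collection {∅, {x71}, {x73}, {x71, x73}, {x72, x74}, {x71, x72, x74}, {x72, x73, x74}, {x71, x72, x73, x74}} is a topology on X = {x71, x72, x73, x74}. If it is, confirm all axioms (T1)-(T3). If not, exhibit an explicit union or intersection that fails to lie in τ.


τ IS a topology on X.

Axiom (T1): ∅ ∈ τ? Yes; X ∈ τ? Yes.
Axiom (T2/T3): check pairwise unions and intersections of members of τ.
All pairwise intersections and unions checked — each lies in τ. Therefore τ satisfies (T1), (T2), (T3): it IS a topology on X.


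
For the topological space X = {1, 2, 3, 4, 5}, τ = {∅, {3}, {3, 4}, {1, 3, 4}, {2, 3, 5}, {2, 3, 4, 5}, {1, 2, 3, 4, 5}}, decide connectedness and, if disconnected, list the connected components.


(X, τ) is connected.

Find clopen sets (U ∈ τ with X ∖ U ∈ τ):
  U = ∅, X ∖ U = {1, 2, 3, 4, 5} — both open, so U is clopen.
  U = {1, 2, 3, 4, 5}, X ∖ U = ∅ — both open, so U is clopen.
Only trivial clopens (∅ and X) exist, so (X, τ) is connected.
Compute connected components by grouping points that agree on all clopens:
  component: {1, 2, 3, 4, 5}


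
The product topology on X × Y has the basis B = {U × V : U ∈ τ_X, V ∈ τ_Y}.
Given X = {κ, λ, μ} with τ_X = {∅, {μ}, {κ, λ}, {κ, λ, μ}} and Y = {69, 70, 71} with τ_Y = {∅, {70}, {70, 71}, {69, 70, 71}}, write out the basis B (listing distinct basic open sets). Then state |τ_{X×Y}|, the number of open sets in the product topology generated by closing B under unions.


Basis B = {∅ × ∅, {μ} × {70}, {κ, λ} × {70}, {μ} × {70, 71}, {κ, λ, μ} × {70}, {μ} × {69, 70, 71}, {κ, λ} × {70, 71}, {κ, λ} × {69, 70, 71}, {κ, λ, μ} × {70, 71}, {κ, λ, μ} × {69, 70, 71}}; |τ_{X×Y}| = 16.

Enumerate products U × V with U ∈ τ_X, V ∈ τ_Y (deduplicated):
  ∅ × ∅ = {} (∅)
  {μ} × {70} = {(μ,70)}
  {κ, λ} × {70} = {(κ,70), (λ,70)}
  {μ} × {70, 71} = {(μ,70), (μ,71)}
  {κ, λ, μ} × {70} = {(κ,70), (λ,70), (μ,70)}
  {μ} × {69, 70, 71} = {(μ,69), (μ,70), (μ,71)}
  {κ, λ} × {70, 71} = {(κ,70), (κ,71), (λ,70), (λ,71)}
  {κ, λ} × {69, 70, 71} = {(κ,69), (κ,70), (κ,71), (λ,69), (λ,70), (λ,71)}
  {κ, λ, μ} × {70, 71} = {(κ,70), (κ,71), (λ,70), (λ,71), (μ,70), (μ,71)}
  {κ, λ, μ} × {69, 70, 71} = {(κ,69), (κ,70), (κ,71), (λ,69), (λ,70), (λ,71), (μ,69), (μ,70), (μ,71)}
These 10 distinct sets form the basis B.
Close under arbitrary unions to get τ_{X×Y}; counting gives |τ_{X×Y}| = 16.


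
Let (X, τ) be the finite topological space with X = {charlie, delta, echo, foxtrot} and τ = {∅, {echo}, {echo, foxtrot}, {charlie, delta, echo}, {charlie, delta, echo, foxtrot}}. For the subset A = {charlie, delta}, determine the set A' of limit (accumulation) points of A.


A' = {charlie, delta}

For each x ∈ X, list the open sets U ∈ τ with x ∈ U, then check whether U ∩ (A ∖ {x}) ≠ ∅ for every such U.
  x = charlie: opens ∋ x are {charlie, delta, echo}, {charlie, delta, echo, foxtrot}; each meets A ∖ {charlie}, so x IS a limit point.
  x = delta: opens ∋ x are {charlie, delta, echo}, {charlie, delta, echo, foxtrot}; each meets A ∖ {delta}, so x IS a limit point.
  x = echo: open {echo} ∋ x has {echo} ∩ (A ∖ {echo}) = ∅, so x is NOT a limit point.
  x = foxtrot: open {echo, foxtrot} ∋ x has {echo, foxtrot} ∩ (A ∖ {foxtrot}) = ∅, so x is NOT a limit point.
Collecting: A' = {charlie, delta}.


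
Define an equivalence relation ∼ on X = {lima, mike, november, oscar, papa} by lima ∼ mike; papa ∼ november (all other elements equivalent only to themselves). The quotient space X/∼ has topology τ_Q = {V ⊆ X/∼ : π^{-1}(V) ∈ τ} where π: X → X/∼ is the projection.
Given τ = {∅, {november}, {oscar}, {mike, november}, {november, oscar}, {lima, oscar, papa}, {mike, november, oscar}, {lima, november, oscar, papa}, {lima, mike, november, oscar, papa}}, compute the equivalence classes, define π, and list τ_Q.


X/∼ = {[lima=mike], [november=papa], [oscar]}; |τ_Q| = 3.

Equivalence classes: [lima=mike], [november=papa], [oscar].
Quotient map π: X → X/∼ sends lima ↦ [lima=mike], mike ↦ [lima=mike], november ↦ [november=papa], oscar ↦ [oscar], papa ↦ [november=papa].
For each subset V ⊆ X/∼, compute π^{-1}(V) ⊆ X and check whether π^{-1}(V) ∈ τ. V is open in τ_Q iff π^{-1}(V) ∈ τ.
  V = {}: π^{-1}(V) = ∅ ∈ τ ✓.
  V = {[lima=mike]}: π^{-1}(V) = {lima, mike} ∉ τ ✗.
  V = {[november=papa]}: π^{-1}(V) = {november, papa} ∉ τ ✗.
  V = {[lima=mike], [november=papa]}: π^{-1}(V) = {lima, mike, november, papa} ∉ τ ✗.
  V = {[oscar]}: π^{-1}(V) = {oscar} ∈ τ ✓.
  V = {[lima=mike], [oscar]}: π^{-1}(V) = {lima, mike, oscar} ∉ τ ✗.
  V = {[november=papa], [oscar]}: π^{-1}(V) = {november, oscar, papa} ∉ τ ✗.
  V = {[lima=mike], [november=papa], [oscar]}: π^{-1}(V) = {lima, mike, november, oscar, papa} ∈ τ ✓.
Open sets in the quotient: τ_Q = {{}, {[oscar]}, {[lima=mike], [november=papa], [oscar]}} (3 elements).


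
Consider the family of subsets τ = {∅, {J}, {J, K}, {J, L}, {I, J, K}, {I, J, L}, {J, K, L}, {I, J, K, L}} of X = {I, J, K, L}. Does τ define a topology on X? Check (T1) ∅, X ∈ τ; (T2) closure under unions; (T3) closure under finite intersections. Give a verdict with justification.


τ is NOT a topology on X.

Axiom (T1): ∅ ∈ τ? Yes; X ∈ τ? Yes.
Axiom (T2/T3): check pairwise unions and intersections of members of τ.
Counterexample for (T3): {I, J, K} ∩ {I, J, L} = {I, J} ∉ τ. Therefore τ is NOT a topology.


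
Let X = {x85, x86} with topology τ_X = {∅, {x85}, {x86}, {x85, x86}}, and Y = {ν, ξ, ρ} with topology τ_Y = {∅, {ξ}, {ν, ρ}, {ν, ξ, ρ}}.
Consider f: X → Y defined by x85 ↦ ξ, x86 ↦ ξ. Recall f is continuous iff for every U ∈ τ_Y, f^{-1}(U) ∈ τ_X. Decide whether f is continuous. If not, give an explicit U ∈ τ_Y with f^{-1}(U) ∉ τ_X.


f IS continuous.

Compute f^{-1}(U) for each U ∈ τ_Y:
  U = ∅: f^{-1}(U) = ∅ ∈ τ_X ✓.
  U = {ξ}: f^{-1}(U) = {x85, x86} ∈ τ_X ✓.
  U = {ν, ρ}: f^{-1}(U) = ∅ ∈ τ_X ✓.
  U = {ν, ξ, ρ}: f^{-1}(U) = {x85, x86} ∈ τ_X ✓.
Every preimage lies in τ_X, so f IS continuous.


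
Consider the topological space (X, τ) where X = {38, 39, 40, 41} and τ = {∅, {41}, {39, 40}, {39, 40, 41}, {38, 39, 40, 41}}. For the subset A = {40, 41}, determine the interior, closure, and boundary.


int(A) = {41}, cl(A) = {38, 39, 40, 41}, ∂A = {38, 39, 40}.

Closed sets in (X, τ) are complements of opens:
  closed(X, τ) = {∅, {38}, {38, 41}, {38, 39, 40}, {38, 39, 40, 41}}.
int(A) = ⋃ {U ∈ τ : U ⊆ A}. Opens contained in A: ∅, {41}.
Taking the union of these: int(A) = {41}.
cl(A) = ⋂ {C closed : A ⊆ C}. Closed sets containing A: {38, 39, 40, 41}.
Intersecting these: cl(A) = {38, 39, 40, 41}.
∂A = cl(A) ∖ int(A) = {38, 39, 40, 41} ∖ {41} = {38, 39, 40}.


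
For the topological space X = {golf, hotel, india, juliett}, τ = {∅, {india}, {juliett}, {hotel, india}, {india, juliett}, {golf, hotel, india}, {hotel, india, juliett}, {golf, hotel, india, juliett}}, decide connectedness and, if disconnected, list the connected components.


(X, τ) is disconnected; components = [{juliett}, {golf, hotel, india}].

Find clopen sets (U ∈ τ with X ∖ U ∈ τ):
  U = ∅, X ∖ U = {golf, hotel, india, juliett} — both open, so U is clopen.
  U = {juliett}, X ∖ U = {golf, hotel, india} — both open, so U is clopen.
  U = {golf, hotel, india}, X ∖ U = {juliett} — both open, so U is clopen.
  U = {golf, hotel, india, juliett}, X ∖ U = ∅ — both open, so U is clopen.
Nontrivial clopen(s) exist: e.g. {golf, hotel, india}. So (X, τ) is disconnected.
Compute connected components by grouping points that agree on all clopens:
  component: {juliett}
  component: {golf, hotel, india}


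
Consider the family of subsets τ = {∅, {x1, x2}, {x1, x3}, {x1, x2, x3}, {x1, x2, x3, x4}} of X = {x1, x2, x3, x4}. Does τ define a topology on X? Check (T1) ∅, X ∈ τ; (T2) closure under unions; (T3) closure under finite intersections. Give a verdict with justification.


τ is NOT a topology on X.

Axiom (T1): ∅ ∈ τ? Yes; X ∈ τ? Yes.
Axiom (T2/T3): check pairwise unions and intersections of members of τ.
Counterexample for (T3): {x1, x2} ∩ {x1, x3} = {x1} ∉ τ. Therefore τ is NOT a topology.


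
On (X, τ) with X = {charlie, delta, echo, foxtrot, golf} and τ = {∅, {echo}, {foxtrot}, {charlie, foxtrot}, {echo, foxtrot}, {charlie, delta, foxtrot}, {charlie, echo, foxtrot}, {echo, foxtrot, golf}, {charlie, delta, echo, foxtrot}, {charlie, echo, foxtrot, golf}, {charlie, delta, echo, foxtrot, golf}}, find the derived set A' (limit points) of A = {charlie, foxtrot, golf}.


A' = {charlie, delta, golf}

For each x ∈ X, list the open sets U ∈ τ with x ∈ U, then check whether U ∩ (A ∖ {x}) ≠ ∅ for every such U.
  x = charlie: opens ∋ x are {charlie, foxtrot}, {charlie, delta, foxtrot}, {charlie, echo, foxtrot}, {charlie, delta, echo, foxtrot}, {charlie, echo, foxtrot, golf}, {charlie, delta, echo, foxtrot, golf}; each meets A ∖ {charlie}, so x IS a limit point.
  x = delta: opens ∋ x are {charlie, delta, foxtrot}, {charlie, delta, echo, foxtrot}, {charlie, delta, echo, foxtrot, golf}; each meets A ∖ {delta}, so x IS a limit point.
  x = echo: open {echo} ∋ x has {echo} ∩ (A ∖ {echo}) = ∅, so x is NOT a limit point.
  x = foxtrot: open {foxtrot} ∋ x has {foxtrot} ∩ (A ∖ {foxtrot}) = ∅, so x is NOT a limit point.
  x = golf: opens ∋ x are {echo, foxtrot, golf}, {charlie, echo, foxtrot, golf}, {charlie, delta, echo, foxtrot, golf}; each meets A ∖ {golf}, so x IS a limit point.
Collecting: A' = {charlie, delta, golf}.


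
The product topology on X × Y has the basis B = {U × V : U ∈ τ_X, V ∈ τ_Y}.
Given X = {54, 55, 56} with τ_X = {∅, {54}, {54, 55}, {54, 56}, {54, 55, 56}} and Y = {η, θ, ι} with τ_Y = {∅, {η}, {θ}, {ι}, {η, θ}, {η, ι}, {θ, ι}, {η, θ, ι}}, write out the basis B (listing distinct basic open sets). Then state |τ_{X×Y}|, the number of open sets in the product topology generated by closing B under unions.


Basis B = {∅ × ∅, {54} × {η}, {54} × {θ}, {54} × {ι}, {54} × {η, θ}, {54} × {η, ι}, {54, 55} × {η}, {54, 56} × {η}, {54} × {θ, ι}, {54, 55} × {θ}, {54, 56} × {θ}, {54, 55} × {ι}, {54, 56} × {ι}, {54} × {η, θ, ι}, {54, 55, 56} × {η}, {54, 55, 56} × {θ}, {54, 55, 56} × {ι}, {54, 55} × {η, θ}, {54, 56} × {η, θ}, {54, 55} × {η, ι}, {54, 56} × {η, ι}, {54, 55} × {θ, ι}, {54, 56} × {θ, ι}, {54, 55} × {η, θ, ι}, {54, 56} × {η, θ, ι}, {54, 55, 56} × {η, θ}, {54, 55, 56} × {η, ι}, {54, 55, 56} × {θ, ι}, {54, 55, 56} × {η, θ, ι}}; |τ_{X×Y}| = 125.

Enumerate products U × V with U ∈ τ_X, V ∈ τ_Y (deduplicated):
  ∅ × ∅ = {} (∅)
  {54} × {η} = {(54,η)}
  {54} × {θ} = {(54,θ)}
  {54} × {ι} = {(54,ι)}
  {54} × {η, θ} = {(54,η), (54,θ)}
  {54} × {η, ι} = {(54,η), (54,ι)}
  {54, 55} × {η} = {(54,η), (55,η)}
  {54, 56} × {η} = {(54,η), (56,η)}
  {54} × {θ, ι} = {(54,θ), (54,ι)}
  {54, 55} × {θ} = {(54,θ), (55,θ)}
  {54, 56} × {θ} = {(54,θ), (56,θ)}
  {54, 55} × {ι} = {(54,ι), (55,ι)}
  {54, 56} × {ι} = {(54,ι), (56,ι)}
  {54} × {η, θ, ι} = {(54,η), (54,θ), (54,ι)}
  {54, 55, 56} × {η} = {(54,η), (55,η), (56,η)}
  {54, 55, 56} × {θ} = {(54,θ), (55,θ), (56,θ)}
  {54, 55, 56} × {ι} = {(54,ι), (55,ι), (56,ι)}
  {54, 55} × {η, θ} = {(54,η), (54,θ), (55,η), (55,θ)}
  {54, 56} × {η, θ} = {(54,η), (54,θ), (56,η), (56,θ)}
  {54, 55} × {η, ι} = {(54,η), (54,ι), (55,η), (55,ι)}
  {54, 56} × {η, ι} = {(54,η), (54,ι), (56,η), (56,ι)}
  {54, 55} × {θ, ι} = {(54,θ), (54,ι), (55,θ), (55,ι)}
  {54, 56} × {θ, ι} = {(54,θ), (54,ι), (56,θ), (56,ι)}
  {54, 55} × {η, θ, ι} = {(54,η), (54,θ), (54,ι), (55,η), (55,θ), (55,ι)}
  {54, 56} × {η, θ, ι} = {(54,η), (54,θ), (54,ι), (56,η), (56,θ), (56,ι)}
  {54, 55, 56} × {η, θ} = {(54,η), (54,θ), (55,η), (55,θ), (56,η), (56,θ)}
  {54, 55, 56} × {η, ι} = {(54,η), (54,ι), (55,η), (55,ι), (56,η), (56,ι)}
  {54, 55, 56} × {θ, ι} = {(54,θ), (54,ι), (55,θ), (55,ι), (56,θ), (56,ι)}
  {54, 55, 56} × {η, θ, ι} = {(54,η), (54,θ), (54,ι), (55,η), (55,θ), (55,ι), (56,η), (56,θ), (56,ι)}
These 29 distinct sets form the basis B.
Close under arbitrary unions to get τ_{X×Y}; counting gives |τ_{X×Y}| = 125.
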